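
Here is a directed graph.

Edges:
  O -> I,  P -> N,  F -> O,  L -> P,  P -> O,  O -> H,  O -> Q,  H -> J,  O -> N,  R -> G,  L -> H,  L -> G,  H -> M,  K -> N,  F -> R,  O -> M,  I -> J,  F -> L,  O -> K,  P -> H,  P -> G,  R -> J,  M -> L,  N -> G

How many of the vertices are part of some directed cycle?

5

A vertex is on a directed cycle iff it belongs to a strongly connected component of size ≥ 2 (or has a self-loop).
The vertices on cycles are {H, L, M, O, P} — 5 in total.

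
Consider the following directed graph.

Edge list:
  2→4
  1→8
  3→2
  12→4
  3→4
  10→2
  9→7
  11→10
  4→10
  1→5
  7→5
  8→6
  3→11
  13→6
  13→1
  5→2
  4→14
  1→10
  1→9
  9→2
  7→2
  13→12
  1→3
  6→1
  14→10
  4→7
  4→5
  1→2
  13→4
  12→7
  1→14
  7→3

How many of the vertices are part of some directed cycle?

A vertex is on a directed cycle iff it belongs to a strongly connected component of size ≥ 2 (or has a self-loop).
The vertices on cycles are {1, 2, 3, 4, 5, 6, 7, 8, 10, 11, 14} — 11 in total.

11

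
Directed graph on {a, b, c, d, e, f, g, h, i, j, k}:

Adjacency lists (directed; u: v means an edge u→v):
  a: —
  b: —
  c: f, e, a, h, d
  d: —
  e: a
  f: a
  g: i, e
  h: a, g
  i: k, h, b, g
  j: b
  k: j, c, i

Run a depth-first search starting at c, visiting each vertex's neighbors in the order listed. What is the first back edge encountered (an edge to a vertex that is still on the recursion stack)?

DFS from c (visiting each vertex's neighbors in the order listed); mark gray on enter, black on exit:
c gray
  f gray
    a gray
    a black
  f black
  e gray
    e→a: a black — skip
  e black
  c→a: a black — skip
  h gray
    h→a: a black — skip
    g gray
      i gray
        k gray
          j gray
            b gray
            b black
          j black
          k→c: c is gray → back edge
First back edge: k → c.

k→c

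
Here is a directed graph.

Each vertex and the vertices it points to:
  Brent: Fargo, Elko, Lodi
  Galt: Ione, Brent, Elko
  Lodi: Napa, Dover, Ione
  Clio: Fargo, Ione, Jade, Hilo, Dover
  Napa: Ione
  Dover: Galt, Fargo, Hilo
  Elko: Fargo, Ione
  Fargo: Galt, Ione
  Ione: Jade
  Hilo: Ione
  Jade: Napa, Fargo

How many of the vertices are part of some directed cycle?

A vertex is on a directed cycle iff it belongs to a strongly connected component of size ≥ 2 (or has a self-loop).
The vertices on cycles are {Elko, Galt, Hilo, Ione, Jade, Lodi, Napa, Brent, Dover, Fargo} — 10 in total.

10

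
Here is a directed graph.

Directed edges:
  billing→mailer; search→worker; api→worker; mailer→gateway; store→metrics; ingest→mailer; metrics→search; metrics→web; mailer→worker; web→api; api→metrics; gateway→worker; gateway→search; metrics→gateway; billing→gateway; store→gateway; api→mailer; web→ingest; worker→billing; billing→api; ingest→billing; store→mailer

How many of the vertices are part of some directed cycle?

A vertex is on a directed cycle iff it belongs to a strongly connected component of size ≥ 2 (or has a self-loop).
The vertices on cycles are {api, web, ingest, mailer, search, worker, billing, gateway, metrics} — 9 in total.

9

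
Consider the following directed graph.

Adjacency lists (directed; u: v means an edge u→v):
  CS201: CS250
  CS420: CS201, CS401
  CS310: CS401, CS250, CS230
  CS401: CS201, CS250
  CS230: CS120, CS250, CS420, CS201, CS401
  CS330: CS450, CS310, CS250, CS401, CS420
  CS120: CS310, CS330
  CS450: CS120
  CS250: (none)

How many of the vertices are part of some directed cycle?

5

A vertex is on a directed cycle iff it belongs to a strongly connected component of size ≥ 2 (or has a self-loop).
The vertices on cycles are {CS120, CS230, CS310, CS330, CS450} — 5 in total.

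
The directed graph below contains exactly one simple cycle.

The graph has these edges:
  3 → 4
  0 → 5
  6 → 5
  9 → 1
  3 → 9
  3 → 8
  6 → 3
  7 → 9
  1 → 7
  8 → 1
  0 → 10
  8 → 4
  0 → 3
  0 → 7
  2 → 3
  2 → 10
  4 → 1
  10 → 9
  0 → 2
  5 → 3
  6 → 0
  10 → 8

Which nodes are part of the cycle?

1, 7, 9

DFS with gray/black marking from 7:
7 gray
  9 gray
    1 gray
      1→7: 7 is gray → back edge
Back edge closes the cycle 7 → 9 → 1 → 7; its vertices are {1, 7, 9}.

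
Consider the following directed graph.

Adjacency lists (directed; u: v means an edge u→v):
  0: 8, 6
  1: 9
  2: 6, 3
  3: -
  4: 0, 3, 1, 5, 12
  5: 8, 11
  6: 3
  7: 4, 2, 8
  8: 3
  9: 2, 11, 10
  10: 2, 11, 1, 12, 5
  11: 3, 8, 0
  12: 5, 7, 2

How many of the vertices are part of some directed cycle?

6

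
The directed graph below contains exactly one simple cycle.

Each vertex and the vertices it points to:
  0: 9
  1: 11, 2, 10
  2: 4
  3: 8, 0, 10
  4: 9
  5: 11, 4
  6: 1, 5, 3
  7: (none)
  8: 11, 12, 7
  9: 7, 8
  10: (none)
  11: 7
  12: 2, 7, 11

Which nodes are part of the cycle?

DFS with gray/black marking from 8:
8 gray
  11 gray
    7 gray
    7 black
  11 black
  12 gray
    2 gray
      4 gray
        9 gray
          9→7: 7 black — skip
          9→8: 8 is gray → back edge
Back edge closes the cycle 8 → 12 → 2 → 4 → 9 → 8; its vertices are {2, 4, 8, 9, 12}.

2, 4, 8, 9, 12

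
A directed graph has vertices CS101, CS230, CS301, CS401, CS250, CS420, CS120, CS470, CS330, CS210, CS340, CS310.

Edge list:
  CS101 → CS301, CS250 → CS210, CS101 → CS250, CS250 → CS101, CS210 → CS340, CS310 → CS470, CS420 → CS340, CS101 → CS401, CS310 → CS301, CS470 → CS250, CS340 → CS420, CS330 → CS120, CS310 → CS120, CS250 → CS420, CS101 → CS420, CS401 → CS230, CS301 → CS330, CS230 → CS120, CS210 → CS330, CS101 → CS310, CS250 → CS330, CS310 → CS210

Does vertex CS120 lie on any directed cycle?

CS120 lies on a cycle iff there is a path from CS120 back to itself.
Exploring from CS120, it never reaches itself; equivalently, its strongly connected component is a singleton.

No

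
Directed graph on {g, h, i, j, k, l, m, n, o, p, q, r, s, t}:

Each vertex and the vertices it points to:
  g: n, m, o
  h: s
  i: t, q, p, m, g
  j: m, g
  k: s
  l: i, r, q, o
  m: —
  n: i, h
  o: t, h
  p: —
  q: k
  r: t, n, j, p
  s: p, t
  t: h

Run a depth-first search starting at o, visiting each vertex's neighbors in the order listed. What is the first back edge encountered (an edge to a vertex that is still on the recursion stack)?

s->t

DFS from o (visiting each vertex's neighbors in the order listed); mark gray on enter, black on exit:
o gray
  t gray
    h gray
      s gray
        p gray
        p black
        s→t: t is gray → back edge
First back edge: s → t.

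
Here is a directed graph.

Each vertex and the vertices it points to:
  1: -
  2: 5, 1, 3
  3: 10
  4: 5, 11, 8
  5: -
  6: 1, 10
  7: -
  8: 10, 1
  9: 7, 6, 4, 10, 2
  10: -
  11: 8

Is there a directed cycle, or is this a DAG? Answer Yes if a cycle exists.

DFS with white/gray/black marking, starting from 6:
6 gray
  1 gray
  1 black
  10 gray
  10 black
6 black
2 gray
  5 gray
  5 black
  2→1: 1 black — skip
  3 gray
    3→10: 10 black — skip
  3 black
2 black
4 gray
  4→5: 5 black — skip
  11 gray
    8 gray
      8→10: 10 black — skip
      8→1: 1 black — skip
    8 black
  11 black
  4→8: 8 black — skip
4 black
7 gray
7 black
9 gray
  9→7: 7 black — skip
  9→6: 6 black — skip
  9→4: 4 black — skip
  9→10: 10 black — skip
  9→2: 2 black — skip
9 black
Every edge goes to a white or black vertex — no back edge, so the graph is acyclic.

No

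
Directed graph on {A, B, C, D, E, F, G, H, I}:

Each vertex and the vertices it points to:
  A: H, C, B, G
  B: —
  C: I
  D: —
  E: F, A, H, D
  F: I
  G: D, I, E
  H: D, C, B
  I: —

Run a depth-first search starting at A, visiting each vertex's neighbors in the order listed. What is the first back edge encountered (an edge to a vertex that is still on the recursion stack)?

DFS from A (visiting each vertex's neighbors in the order listed); mark gray on enter, black on exit:
A gray
  H gray
    D gray
    D black
    C gray
      I gray
      I black
    C black
    B gray
    B black
  H black
  A→C: C black — skip
  A→B: B black — skip
  G gray
    G→D: D black — skip
    G→I: I black — skip
    E gray
      F gray
        F→I: I black — skip
      F black
      E→A: A is gray → back edge
First back edge: E → A.

E->A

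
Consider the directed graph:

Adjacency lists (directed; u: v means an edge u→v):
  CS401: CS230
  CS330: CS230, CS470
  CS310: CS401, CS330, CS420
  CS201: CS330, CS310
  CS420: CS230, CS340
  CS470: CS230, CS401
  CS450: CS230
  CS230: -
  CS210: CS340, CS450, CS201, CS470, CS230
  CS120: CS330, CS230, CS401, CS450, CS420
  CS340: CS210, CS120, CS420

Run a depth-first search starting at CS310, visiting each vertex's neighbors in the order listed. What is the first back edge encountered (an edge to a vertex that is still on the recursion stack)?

CS210→CS340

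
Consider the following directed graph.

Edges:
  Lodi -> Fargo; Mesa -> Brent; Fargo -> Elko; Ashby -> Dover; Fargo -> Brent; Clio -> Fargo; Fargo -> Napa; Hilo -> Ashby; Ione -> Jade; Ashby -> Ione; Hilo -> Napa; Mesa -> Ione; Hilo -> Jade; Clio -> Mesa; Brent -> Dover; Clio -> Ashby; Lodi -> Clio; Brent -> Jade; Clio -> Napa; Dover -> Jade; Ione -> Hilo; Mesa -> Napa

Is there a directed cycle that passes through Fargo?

Fargo lies on a cycle iff there is a path from Fargo back to itself.
Exploring from Fargo, it never reaches itself; equivalently, its strongly connected component is a singleton.

No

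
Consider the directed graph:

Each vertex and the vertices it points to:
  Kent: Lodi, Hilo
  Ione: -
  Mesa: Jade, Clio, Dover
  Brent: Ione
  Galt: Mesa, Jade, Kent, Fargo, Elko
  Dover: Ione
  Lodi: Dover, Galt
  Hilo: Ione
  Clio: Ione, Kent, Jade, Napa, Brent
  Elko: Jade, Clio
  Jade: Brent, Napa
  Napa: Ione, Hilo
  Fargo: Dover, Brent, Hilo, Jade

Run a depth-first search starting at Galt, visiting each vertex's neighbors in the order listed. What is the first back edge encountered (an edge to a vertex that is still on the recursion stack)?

DFS from Galt (visiting each vertex's neighbors in the order listed); mark gray on enter, black on exit:
Galt gray
  Mesa gray
    Jade gray
      Brent gray
        Ione gray
        Ione black
      Brent black
      Napa gray
        Napa→Ione: Ione black — skip
        Hilo gray
          Hilo→Ione: Ione black — skip
        Hilo black
      Napa black
    Jade black
    Clio gray
      Clio→Ione: Ione black — skip
      Kent gray
        Lodi gray
          Dover gray
            Dover→Ione: Ione black — skip
          Dover black
          Lodi→Galt: Galt is gray → back edge
First back edge: Lodi → Galt.

Lodi→Galt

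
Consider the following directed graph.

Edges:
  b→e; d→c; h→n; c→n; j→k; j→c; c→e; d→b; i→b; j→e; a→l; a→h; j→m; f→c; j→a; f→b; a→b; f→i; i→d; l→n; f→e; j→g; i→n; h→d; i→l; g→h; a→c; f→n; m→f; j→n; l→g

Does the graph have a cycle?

No

DFS with white/gray/black marking, starting from b:
b gray
  e gray
  e black
b black
a gray
  c gray
    c→e: e black — skip
    n gray
    n black
  c black
  a→b: b black — skip
  l gray
    g gray
      h gray
        h→n: n black — skip
        d gray
          d→b: b black — skip
          d→c: c black — skip
        d black
      h black
    g black
    l→n: n black — skip
  l black
  a→h: h black — skip
a black
f gray
  i gray
    i→l: l black — skip
    i→n: n black — skip
    i→d: d black — skip
    i→b: b black — skip
  i black
  f→n: n black — skip
  f→e: e black — skip
  f→c: c black — skip
  f→b: b black — skip
f black
j gray
  j→c: c black — skip
  m gray
    m→f: f black — skip
  m black
  j→n: n black — skip
  j→g: g black — skip
  j→a: a black — skip
  j→e: e black — skip
  k gray
  k black
j black
Every edge goes to a white or black vertex — no back edge, so the graph is acyclic.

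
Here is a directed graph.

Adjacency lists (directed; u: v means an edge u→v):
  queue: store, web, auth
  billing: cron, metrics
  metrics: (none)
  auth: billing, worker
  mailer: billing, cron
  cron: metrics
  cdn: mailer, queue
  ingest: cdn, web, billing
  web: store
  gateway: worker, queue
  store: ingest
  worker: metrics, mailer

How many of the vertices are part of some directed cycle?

A vertex is on a directed cycle iff it belongs to a strongly connected component of size ≥ 2 (or has a self-loop).
The vertices on cycles are {cdn, web, queue, store, ingest} — 5 in total.

5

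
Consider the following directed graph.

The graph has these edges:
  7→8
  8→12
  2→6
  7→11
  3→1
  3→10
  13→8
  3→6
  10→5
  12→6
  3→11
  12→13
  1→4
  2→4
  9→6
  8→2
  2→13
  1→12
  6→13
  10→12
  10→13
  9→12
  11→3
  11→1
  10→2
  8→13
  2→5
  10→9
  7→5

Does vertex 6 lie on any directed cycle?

Yes

6 is on a cycle iff 6 can reach itself via ≥1 edge.
6 → 13 → 8 → 12 → 6 — yes.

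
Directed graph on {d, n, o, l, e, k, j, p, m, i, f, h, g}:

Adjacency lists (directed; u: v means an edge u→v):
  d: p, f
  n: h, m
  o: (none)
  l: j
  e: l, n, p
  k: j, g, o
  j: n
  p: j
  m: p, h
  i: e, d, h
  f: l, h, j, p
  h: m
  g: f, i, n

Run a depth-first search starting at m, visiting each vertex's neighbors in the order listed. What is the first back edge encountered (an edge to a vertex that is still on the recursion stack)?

DFS from m (visiting each vertex's neighbors in the order listed); mark gray on enter, black on exit:
m gray
  p gray
    j gray
      n gray
        h gray
          h→m: m is gray → back edge
First back edge: h → m.

h→m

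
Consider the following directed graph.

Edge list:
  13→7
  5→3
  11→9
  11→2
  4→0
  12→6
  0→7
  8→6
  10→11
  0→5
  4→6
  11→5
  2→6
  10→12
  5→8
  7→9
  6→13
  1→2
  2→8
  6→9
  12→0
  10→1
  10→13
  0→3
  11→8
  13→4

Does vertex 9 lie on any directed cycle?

9 lies on a cycle iff there is a path from 9 back to itself.
Exploring from 9, it never reaches itself; equivalently, its strongly connected component is a singleton.

No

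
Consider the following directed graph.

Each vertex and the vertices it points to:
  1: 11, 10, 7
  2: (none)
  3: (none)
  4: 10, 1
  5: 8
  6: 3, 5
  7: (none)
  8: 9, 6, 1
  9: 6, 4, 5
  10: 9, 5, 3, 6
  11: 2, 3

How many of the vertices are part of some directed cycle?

7

A vertex is on a directed cycle iff it belongs to a strongly connected component of size ≥ 2 (or has a self-loop).
The vertices on cycles are {1, 4, 5, 6, 8, 9, 10} — 7 in total.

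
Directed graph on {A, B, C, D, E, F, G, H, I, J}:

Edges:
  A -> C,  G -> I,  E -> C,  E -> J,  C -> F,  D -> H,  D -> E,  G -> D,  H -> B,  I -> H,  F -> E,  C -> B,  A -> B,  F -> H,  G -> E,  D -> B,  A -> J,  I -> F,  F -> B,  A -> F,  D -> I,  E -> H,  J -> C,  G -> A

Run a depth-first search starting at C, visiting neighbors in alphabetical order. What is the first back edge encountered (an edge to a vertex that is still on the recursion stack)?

DFS from C (visiting neighbors in alphabetical order); mark gray on enter, black on exit:
C gray
  B gray
  B black
  F gray
    F→B: B black — skip
    E gray
      E→C: C is gray → back edge
First back edge: E → C.

E→C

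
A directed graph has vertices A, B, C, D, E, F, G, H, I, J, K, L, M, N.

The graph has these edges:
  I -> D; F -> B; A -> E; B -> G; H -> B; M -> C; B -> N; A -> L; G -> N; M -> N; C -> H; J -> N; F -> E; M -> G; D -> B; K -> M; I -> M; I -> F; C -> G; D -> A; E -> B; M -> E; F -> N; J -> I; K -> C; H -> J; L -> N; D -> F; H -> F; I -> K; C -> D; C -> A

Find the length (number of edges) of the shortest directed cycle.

5

For each vertex v, BFS finds the shortest path from v back to v.
The shortest such closed walk is I → M → C → H → J → I, length 5.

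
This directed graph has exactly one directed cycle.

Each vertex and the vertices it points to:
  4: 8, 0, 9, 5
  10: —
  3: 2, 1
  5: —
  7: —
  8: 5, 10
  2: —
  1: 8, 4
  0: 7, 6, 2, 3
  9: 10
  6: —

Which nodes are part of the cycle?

DFS with gray/black marking from 1:
1 gray
  8 gray
    5 gray
    5 black
    10 gray
    10 black
  8 black
  4 gray
    4→8: 8 black — skip
    0 gray
      7 gray
      7 black
      6 gray
      6 black
      2 gray
      2 black
      3 gray
        3→2: 2 black — skip
        3→1: 1 is gray → back edge
Back edge closes the cycle 1 → 4 → 0 → 3 → 1; its vertices are {0, 1, 3, 4}.

0, 1, 3, 4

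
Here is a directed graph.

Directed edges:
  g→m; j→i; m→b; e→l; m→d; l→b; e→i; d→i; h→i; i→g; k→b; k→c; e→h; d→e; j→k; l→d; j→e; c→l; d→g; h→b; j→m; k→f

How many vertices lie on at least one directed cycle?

7

A vertex is on a directed cycle iff it belongs to a strongly connected component of size ≥ 2 (or has a self-loop).
The vertices on cycles are {d, e, g, h, i, l, m} — 7 in total.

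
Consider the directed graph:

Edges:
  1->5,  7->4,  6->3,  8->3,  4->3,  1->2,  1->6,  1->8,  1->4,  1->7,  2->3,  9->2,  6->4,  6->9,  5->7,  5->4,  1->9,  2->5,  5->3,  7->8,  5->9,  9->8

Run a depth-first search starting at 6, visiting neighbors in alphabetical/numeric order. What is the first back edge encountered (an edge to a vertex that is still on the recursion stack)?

5->9

DFS from 6 (visiting neighbors in alphabetical/numeric order); mark gray on enter, black on exit:
6 gray
  3 gray
  3 black
  4 gray
    4→3: 3 black — skip
  4 black
  9 gray
    2 gray
      2→3: 3 black — skip
      5 gray
        5→3: 3 black — skip
        5→4: 4 black — skip
        7 gray
          7→4: 4 black — skip
          8 gray
            8→3: 3 black — skip
          8 black
        7 black
        5→9: 9 is gray → back edge
First back edge: 5 → 9.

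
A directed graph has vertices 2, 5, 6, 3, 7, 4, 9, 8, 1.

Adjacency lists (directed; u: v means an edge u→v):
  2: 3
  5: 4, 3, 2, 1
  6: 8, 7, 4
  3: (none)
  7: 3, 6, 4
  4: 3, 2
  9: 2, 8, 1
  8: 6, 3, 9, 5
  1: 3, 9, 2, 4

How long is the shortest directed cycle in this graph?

For each vertex v, BFS finds the shortest path from v back to v.
The shortest such closed walk is 8 → 6 → 8, length 2.

2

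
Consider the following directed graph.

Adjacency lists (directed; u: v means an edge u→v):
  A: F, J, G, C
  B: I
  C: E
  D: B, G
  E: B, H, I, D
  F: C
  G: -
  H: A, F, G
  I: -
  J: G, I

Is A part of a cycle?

A is on a cycle iff A can reach itself via ≥1 edge.
A → C → E → H → A — yes.

Yes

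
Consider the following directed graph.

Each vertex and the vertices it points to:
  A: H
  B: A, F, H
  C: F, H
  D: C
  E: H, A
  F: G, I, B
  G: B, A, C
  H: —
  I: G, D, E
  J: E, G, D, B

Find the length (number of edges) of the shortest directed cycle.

2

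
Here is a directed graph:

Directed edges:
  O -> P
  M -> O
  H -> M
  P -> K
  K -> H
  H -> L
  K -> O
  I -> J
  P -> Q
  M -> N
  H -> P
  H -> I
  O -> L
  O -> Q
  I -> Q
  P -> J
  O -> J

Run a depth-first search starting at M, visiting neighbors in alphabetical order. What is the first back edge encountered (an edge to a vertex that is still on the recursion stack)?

H->M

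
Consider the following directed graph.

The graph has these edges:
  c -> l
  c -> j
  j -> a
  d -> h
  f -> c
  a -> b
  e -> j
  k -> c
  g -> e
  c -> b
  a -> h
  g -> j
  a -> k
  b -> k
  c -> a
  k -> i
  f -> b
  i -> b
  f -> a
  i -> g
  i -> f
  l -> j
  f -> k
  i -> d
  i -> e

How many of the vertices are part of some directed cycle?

A vertex is on a directed cycle iff it belongs to a strongly connected component of size ≥ 2 (or has a self-loop).
The vertices on cycles are {a, b, c, e, f, g, i, j, k, l} — 10 in total.

10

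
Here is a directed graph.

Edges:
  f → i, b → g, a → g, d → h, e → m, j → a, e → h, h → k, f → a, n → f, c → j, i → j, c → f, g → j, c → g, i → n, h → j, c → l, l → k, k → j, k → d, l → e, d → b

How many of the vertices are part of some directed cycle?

A vertex is on a directed cycle iff it belongs to a strongly connected component of size ≥ 2 (or has a self-loop).
The vertices on cycles are {a, d, f, g, h, i, j, k, n} — 9 in total.

9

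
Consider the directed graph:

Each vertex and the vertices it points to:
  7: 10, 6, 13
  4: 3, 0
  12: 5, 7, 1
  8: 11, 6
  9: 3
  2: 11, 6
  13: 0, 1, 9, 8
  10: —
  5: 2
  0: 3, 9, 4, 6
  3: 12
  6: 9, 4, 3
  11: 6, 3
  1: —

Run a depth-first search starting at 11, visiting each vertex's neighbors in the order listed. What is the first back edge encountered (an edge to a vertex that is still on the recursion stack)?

2→11

DFS from 11 (visiting each vertex's neighbors in the order listed); mark gray on enter, black on exit:
11 gray
  6 gray
    9 gray
      3 gray
        12 gray
          5 gray
            2 gray
              2→11: 11 is gray → back edge
First back edge: 2 → 11.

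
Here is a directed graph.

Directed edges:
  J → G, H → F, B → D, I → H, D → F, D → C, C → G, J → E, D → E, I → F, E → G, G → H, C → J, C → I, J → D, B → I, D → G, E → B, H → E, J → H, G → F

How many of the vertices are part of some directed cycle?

8

A vertex is on a directed cycle iff it belongs to a strongly connected component of size ≥ 2 (or has a self-loop).
The vertices on cycles are {B, C, D, E, G, H, I, J} — 8 in total.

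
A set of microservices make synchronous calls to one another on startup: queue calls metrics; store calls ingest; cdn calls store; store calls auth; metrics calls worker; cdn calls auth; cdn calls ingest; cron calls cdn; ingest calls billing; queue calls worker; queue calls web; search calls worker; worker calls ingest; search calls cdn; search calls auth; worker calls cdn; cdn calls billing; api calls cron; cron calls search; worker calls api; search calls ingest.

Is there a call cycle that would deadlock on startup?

DFS with white/gray/black marking, starting from search:
search gray
  ingest gray
    billing gray
    billing black
  ingest black
  worker gray
    worker→ingest: ingest black — skip
    cdn gray
      cdn→ingest: ingest black — skip
      store gray
        auth gray
        auth black
        store→ingest: ingest black — skip
      store black
      cdn→billing: billing black — skip
      cdn→auth: auth black — skip
    cdn black
    api gray
      cron gray
        cron→search: search is gray → back edge
Back edge found, so a cycle exists: search → worker → api → cron → search.

Yes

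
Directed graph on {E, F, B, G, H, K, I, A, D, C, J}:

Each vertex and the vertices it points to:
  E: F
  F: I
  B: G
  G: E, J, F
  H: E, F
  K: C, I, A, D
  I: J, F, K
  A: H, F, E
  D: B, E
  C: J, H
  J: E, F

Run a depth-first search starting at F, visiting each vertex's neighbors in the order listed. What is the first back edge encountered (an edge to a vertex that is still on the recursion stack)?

E→F

DFS from F (visiting each vertex's neighbors in the order listed); mark gray on enter, black on exit:
F gray
  I gray
    J gray
      E gray
        E→F: F is gray → back edge
First back edge: E → F.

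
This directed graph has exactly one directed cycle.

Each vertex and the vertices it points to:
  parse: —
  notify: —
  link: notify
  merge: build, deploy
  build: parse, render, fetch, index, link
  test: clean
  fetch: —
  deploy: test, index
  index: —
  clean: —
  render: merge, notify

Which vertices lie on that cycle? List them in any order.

DFS with gray/black marking from merge:
merge gray
  build gray
    parse gray
    parse black
    render gray
      render→merge: merge is gray → back edge
Back edge closes the cycle merge → build → render → merge; its vertices are {build, merge, render}.

build, merge, render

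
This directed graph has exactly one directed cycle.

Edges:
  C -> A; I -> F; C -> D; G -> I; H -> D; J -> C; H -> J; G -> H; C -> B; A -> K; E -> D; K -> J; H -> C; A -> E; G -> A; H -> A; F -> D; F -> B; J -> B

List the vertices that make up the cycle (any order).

DFS with gray/black marking from A:
A gray
  K gray
    J gray
      B gray
      B black
      C gray
        C→A: A is gray → back edge
Back edge closes the cycle A → K → J → C → A; its vertices are {A, C, J, K}.

A, C, J, K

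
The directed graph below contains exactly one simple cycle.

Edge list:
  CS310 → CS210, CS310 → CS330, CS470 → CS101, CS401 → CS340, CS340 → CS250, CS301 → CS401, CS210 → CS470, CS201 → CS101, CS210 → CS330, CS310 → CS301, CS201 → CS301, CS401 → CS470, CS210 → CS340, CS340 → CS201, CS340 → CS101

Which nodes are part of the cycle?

CS201, CS301, CS340, CS401

DFS with gray/black marking from CS301:
CS301 gray
  CS401 gray
    CS470 gray
      CS101 gray
      CS101 black
    CS470 black
    CS340 gray
      CS201 gray
        CS201→CS301: CS301 is gray → back edge
Back edge closes the cycle CS301 → CS401 → CS340 → CS201 → CS301; its vertices are {CS201, CS301, CS340, CS401}.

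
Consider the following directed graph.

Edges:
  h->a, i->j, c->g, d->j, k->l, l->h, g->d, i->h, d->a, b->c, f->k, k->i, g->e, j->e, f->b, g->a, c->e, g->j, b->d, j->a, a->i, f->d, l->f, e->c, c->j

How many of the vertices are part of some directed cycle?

11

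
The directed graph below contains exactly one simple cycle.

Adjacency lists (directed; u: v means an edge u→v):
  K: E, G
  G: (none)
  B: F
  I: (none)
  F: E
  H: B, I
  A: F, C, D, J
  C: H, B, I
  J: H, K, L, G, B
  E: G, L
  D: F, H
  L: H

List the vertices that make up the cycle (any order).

DFS with gray/black marking from L:
L gray
  H gray
    B gray
      F gray
        E gray
          G gray
          G black
          E→L: L is gray → back edge
Back edge closes the cycle L → H → B → F → E → L; its vertices are {B, E, F, H, L}.

B, E, F, H, L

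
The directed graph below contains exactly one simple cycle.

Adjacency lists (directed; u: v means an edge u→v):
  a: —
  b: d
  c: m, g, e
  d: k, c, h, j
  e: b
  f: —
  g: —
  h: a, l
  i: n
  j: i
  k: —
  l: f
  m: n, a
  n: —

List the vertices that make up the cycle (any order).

b, c, d, e

DFS with gray/black marking from d:
d gray
  k gray
  k black
  c gray
    m gray
      n gray
      n black
      a gray
      a black
    m black
    g gray
    g black
    e gray
      b gray
        b→d: d is gray → back edge
Back edge closes the cycle d → c → e → b → d; its vertices are {b, c, d, e}.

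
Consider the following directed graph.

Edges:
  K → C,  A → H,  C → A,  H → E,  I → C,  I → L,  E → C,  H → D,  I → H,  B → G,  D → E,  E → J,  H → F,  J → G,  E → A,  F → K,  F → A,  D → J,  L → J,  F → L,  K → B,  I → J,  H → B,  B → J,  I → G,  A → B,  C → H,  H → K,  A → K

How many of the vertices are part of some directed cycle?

A vertex is on a directed cycle iff it belongs to a strongly connected component of size ≥ 2 (or has a self-loop).
The vertices on cycles are {A, C, D, E, F, H, K} — 7 in total.

7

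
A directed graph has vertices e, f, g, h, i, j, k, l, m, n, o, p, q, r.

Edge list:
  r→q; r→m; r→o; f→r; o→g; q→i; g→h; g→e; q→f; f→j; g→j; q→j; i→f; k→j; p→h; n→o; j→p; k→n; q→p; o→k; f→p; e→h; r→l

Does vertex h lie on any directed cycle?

h lies on a cycle iff there is a path from h back to itself.
Exploring from h, it never reaches itself; equivalently, its strongly connected component is a singleton.

No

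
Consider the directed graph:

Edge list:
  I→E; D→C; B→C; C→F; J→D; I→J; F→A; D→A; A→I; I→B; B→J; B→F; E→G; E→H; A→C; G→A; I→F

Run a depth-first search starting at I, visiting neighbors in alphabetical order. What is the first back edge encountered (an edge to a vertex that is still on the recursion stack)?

A->C

DFS from I (visiting neighbors in alphabetical order); mark gray on enter, black on exit:
I gray
  B gray
    C gray
      F gray
        A gray
          A→C: C is gray → back edge
First back edge: A → C.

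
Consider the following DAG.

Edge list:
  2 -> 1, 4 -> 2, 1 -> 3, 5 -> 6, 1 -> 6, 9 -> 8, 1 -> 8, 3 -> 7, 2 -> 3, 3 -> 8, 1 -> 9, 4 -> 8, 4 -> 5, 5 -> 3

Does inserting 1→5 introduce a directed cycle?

Adding 1→5 creates a cycle iff 5 can already reach 1.
Explore from 5: no path reaches 1. The graph stays acyclic.

No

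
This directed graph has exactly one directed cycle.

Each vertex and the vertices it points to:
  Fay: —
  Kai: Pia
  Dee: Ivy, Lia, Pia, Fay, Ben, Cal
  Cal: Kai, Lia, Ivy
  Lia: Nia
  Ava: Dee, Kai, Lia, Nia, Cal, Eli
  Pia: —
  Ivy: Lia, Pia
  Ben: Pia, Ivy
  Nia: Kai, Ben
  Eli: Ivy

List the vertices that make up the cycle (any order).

Ben, Ivy, Lia, Nia

DFS with gray/black marking from Nia:
Nia gray
  Kai gray
    Pia gray
    Pia black
  Kai black
  Ben gray
    Ben→Pia: Pia black — skip
    Ivy gray
      Lia gray
        Lia→Nia: Nia is gray → back edge
Back edge closes the cycle Nia → Ben → Ivy → Lia → Nia; its vertices are {Ben, Ivy, Lia, Nia}.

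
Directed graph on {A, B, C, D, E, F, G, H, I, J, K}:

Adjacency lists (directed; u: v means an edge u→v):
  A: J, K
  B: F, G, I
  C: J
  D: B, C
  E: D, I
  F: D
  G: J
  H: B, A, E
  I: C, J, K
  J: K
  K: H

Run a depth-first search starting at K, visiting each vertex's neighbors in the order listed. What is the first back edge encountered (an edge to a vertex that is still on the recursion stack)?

D->B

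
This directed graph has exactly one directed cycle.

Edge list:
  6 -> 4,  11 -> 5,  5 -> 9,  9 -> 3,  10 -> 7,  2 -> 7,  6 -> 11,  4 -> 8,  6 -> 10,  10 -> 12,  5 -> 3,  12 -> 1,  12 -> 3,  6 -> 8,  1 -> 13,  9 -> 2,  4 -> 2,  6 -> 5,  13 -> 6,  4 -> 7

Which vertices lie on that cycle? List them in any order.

1, 6, 10, 12, 13

DFS with gray/black marking from 6:
6 gray
  5 gray
    3 gray
    3 black
    9 gray
      9→3: 3 black — skip
      2 gray
        7 gray
        7 black
      2 black
    9 black
  5 black
  8 gray
  8 black
  11 gray
    11→5: 5 black — skip
  11 black
  4 gray
    4→2: 2 black — skip
    4→7: 7 black — skip
    4→8: 8 black — skip
  4 black
  10 gray
    10→7: 7 black — skip
    12 gray
      12→3: 3 black — skip
      1 gray
        13 gray
          13→6: 6 is gray → back edge
Back edge closes the cycle 6 → 10 → 12 → 1 → 13 → 6; its vertices are {1, 6, 10, 12, 13}.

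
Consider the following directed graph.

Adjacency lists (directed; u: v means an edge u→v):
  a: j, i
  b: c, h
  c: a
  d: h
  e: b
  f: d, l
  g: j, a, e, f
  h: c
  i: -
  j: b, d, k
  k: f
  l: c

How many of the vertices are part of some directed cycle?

9

A vertex is on a directed cycle iff it belongs to a strongly connected component of size ≥ 2 (or has a self-loop).
The vertices on cycles are {a, b, c, d, f, h, j, k, l} — 9 in total.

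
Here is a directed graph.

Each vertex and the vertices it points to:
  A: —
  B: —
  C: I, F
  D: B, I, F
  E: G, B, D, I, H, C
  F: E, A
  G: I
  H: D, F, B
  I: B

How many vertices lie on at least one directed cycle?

5

A vertex is on a directed cycle iff it belongs to a strongly connected component of size ≥ 2 (or has a self-loop).
The vertices on cycles are {C, D, E, F, H} — 5 in total.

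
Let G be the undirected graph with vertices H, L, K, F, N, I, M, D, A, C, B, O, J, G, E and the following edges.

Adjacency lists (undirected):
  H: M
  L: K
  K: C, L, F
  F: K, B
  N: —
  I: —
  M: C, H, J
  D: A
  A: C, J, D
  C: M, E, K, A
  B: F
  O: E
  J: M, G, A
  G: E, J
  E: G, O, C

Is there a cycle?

Yes

DFS, tracking each vertex's parent; an edge to a visited non-parent vertex closes a cycle.
Start from B:
visit B (parent –)
  visit F (parent B)
    visit K (parent F)
      visit C (parent K)
        visit M (parent C)
          M–C: parent, skip
          visit H (parent M)
            H–M: parent, skip
          visit J (parent M)
            J–M: parent, skip
            visit G (parent J)
              visit E (parent G)
                E–G: parent, skip
                visit O (parent E)
                  O–E: parent, skip
                E–C: C visited and ≠ parent → cycle
Cycle: C – M – J – G – E – C.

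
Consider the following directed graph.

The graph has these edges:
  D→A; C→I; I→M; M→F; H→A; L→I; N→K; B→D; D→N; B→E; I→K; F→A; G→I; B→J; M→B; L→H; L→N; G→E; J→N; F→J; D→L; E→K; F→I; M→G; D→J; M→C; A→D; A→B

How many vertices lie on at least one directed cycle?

10

A vertex is on a directed cycle iff it belongs to a strongly connected component of size ≥ 2 (or has a self-loop).
The vertices on cycles are {A, B, C, D, F, G, H, I, L, M} — 10 in total.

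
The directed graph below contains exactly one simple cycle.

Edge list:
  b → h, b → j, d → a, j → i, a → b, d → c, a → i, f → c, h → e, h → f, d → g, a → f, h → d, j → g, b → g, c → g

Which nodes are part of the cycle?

a, b, d, h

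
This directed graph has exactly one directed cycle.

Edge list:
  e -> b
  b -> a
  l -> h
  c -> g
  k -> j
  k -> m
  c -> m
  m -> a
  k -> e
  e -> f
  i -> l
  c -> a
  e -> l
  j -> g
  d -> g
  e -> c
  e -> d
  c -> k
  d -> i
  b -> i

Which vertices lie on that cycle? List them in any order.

c, e, k

DFS with gray/black marking from k:
k gray
  e gray
    f gray
    f black
    d gray
      i gray
        l gray
          h gray
          h black
        l black
      i black
      g gray
      g black
    d black
    c gray
      c→g: g black — skip
      c→k: k is gray → back edge
Back edge closes the cycle k → e → c → k; its vertices are {c, e, k}.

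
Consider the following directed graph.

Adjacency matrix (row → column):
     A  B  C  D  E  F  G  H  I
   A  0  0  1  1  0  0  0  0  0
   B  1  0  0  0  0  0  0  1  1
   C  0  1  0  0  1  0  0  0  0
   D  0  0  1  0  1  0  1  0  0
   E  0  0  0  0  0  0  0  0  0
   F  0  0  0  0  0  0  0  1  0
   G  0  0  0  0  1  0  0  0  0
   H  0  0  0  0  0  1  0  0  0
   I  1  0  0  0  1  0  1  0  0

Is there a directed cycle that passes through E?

No

E lies on a cycle iff there is a path from E back to itself.
Exploring from E, it never reaches itself; equivalently, its strongly connected component is a singleton.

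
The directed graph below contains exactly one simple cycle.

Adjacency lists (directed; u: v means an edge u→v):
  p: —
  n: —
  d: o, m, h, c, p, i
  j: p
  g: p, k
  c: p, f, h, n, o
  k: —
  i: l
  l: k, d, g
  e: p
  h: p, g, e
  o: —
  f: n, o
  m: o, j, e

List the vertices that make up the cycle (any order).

d, i, l

DFS with gray/black marking from d:
d gray
  o gray
  o black
  m gray
    m→o: o black — skip
    j gray
      p gray
      p black
    j black
    e gray
      e→p: p black — skip
    e black
  m black
  h gray
    h→p: p black — skip
    g gray
      g→p: p black — skip
      k gray
      k black
    g black
    h→e: e black — skip
  h black
  c gray
    c→p: p black — skip
    f gray
      n gray
      n black
      f→o: o black — skip
    f black
    c→h: h black — skip
    c→n: n black — skip
    c→o: o black — skip
  c black
  d→p: p black — skip
  i gray
    l gray
      l→k: k black — skip
      l→d: d is gray → back edge
Back edge closes the cycle d → i → l → d; its vertices are {d, i, l}.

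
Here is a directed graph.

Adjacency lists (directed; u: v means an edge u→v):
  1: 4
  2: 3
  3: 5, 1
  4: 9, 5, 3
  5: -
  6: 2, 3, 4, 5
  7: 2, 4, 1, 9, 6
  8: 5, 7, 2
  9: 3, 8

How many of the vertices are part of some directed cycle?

8

A vertex is on a directed cycle iff it belongs to a strongly connected component of size ≥ 2 (or has a self-loop).
The vertices on cycles are {1, 2, 3, 4, 6, 7, 8, 9} — 8 in total.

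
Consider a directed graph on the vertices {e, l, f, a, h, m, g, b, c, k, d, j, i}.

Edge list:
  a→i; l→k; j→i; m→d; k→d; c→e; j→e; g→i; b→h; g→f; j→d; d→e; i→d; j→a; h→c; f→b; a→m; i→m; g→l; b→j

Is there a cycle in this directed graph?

DFS with white/gray/black marking, starting from a:
a gray
  m gray
    d gray
      e gray
      e black
    d black
  m black
  i gray
    i→m: m black — skip
    i→d: d black — skip
  i black
a black
l gray
  k gray
    k→d: d black — skip
  k black
l black
f gray
  b gray
    j gray
      j→e: e black — skip
      j→i: i black — skip
      j→d: d black — skip
      j→a: a black — skip
    j black
    h gray
      c gray
        c→e: e black — skip
      c black
    h black
  b black
f black
g gray
  g→l: l black — skip
  g→f: f black — skip
  g→i: i black — skip
g black
Every edge goes to a white or black vertex — no back edge, so the graph is acyclic.

No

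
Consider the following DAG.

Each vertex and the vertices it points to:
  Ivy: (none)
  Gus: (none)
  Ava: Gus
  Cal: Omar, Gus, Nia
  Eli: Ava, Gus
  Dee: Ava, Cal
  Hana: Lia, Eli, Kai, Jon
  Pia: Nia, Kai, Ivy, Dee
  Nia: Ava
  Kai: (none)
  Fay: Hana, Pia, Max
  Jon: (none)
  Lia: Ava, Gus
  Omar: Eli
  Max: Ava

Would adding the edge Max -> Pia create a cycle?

No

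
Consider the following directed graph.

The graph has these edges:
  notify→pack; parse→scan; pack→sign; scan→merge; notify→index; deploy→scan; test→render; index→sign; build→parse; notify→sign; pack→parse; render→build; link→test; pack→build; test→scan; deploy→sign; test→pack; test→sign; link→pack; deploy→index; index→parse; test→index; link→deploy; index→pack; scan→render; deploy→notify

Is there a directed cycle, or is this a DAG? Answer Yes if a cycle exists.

DFS with white/gray/black marking, starting from index:
index gray
  pack gray
    build gray
      parse gray
        scan gray
          render gray
            render→build: build is gray → back edge
Back edge found, so a cycle exists: build → parse → scan → render → build.

Yes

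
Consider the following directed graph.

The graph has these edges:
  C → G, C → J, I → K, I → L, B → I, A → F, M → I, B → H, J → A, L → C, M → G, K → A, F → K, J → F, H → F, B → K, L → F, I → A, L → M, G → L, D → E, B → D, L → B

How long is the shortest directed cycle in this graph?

3

For each vertex v, BFS finds the shortest path from v back to v.
The shortest such closed walk is L → B → I → L, length 3.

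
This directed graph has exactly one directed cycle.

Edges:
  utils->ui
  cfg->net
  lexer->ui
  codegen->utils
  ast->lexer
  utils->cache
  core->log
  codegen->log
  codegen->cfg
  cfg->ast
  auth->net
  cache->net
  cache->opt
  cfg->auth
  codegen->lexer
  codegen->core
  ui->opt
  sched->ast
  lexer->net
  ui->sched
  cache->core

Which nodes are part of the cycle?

DFS with gray/black marking from ui:
ui gray
  sched gray
    ast gray
      lexer gray
        net gray
        net black
        lexer→ui: ui is gray → back edge
Back edge closes the cycle ui → sched → ast → lexer → ui; its vertices are {ui, ast, lexer, sched}.

ui, ast, lexer, sched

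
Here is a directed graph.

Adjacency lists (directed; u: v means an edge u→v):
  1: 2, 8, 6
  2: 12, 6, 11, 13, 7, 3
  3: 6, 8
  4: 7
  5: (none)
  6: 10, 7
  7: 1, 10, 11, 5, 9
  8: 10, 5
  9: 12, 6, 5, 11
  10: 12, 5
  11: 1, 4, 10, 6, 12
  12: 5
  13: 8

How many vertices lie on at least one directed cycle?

A vertex is on a directed cycle iff it belongs to a strongly connected component of size ≥ 2 (or has a self-loop).
The vertices on cycles are {1, 2, 3, 4, 6, 7, 9, 11} — 8 in total.

8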